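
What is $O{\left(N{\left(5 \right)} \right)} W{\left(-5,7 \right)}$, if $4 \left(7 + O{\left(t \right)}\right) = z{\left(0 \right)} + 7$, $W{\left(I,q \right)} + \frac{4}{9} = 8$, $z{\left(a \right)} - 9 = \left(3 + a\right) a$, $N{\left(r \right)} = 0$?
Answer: $- \frac{68}{3} \approx -22.667$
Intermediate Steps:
$z{\left(a \right)} = 9 + a \left(3 + a\right)$ ($z{\left(a \right)} = 9 + \left(3 + a\right) a = 9 + a \left(3 + a\right)$)
$W{\left(I,q \right)} = \frac{68}{9}$ ($W{\left(I,q \right)} = - \frac{4}{9} + 8 = \frac{68}{9}$)
$O{\left(t \right)} = -3$ ($O{\left(t \right)} = -7 + \frac{\left(9 + 0^{2} + 3 \cdot 0\right) + 7}{4} = -7 + \frac{\left(9 + 0 + 0\right) + 7}{4} = -7 + \frac{9 + 7}{4} = -7 + \frac{1}{4} \cdot 16 = -7 + 4 = -3$)
$O{\left(N{\left(5 \right)} \right)} W{\left(-5,7 \right)} = \left(-3\right) \frac{68}{9} = - \frac{68}{3}$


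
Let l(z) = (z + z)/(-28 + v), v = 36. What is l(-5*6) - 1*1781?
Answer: -3577/2 ≈ -1788.5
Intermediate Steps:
l(z) = z/4 (l(z) = (z + z)/(-28 + 36) = (2*z)/8 = (2*z)*(⅛) = z/4)
l(-5*6) - 1*1781 = (-5*6)/4 - 1*1781 = (¼)*(-30) - 1781 = -15/2 - 1781 = -3577/2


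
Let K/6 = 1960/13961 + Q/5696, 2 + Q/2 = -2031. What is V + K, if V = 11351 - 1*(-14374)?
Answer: 511356534501/19880464 ≈ 25722.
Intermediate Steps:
V = 25725 (V = 11351 + 14374 = 25725)
Q = -4066 (Q = -4 + 2*(-2031) = -4 - 4062 = -4066)
K = -68401899/19880464 (K = 6*(1960/13961 - 4066/5696) = 6*(1960*(1/13961) - 4066*1/5696) = 6*(1960/13961 - 2033/2848) = 6*(-22800633/39760928) = -68401899/19880464 ≈ -3.4407)
V + K = 25725 - 68401899/19880464 = 511356534501/19880464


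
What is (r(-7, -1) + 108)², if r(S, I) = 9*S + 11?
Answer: 3136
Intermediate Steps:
r(S, I) = 11 + 9*S
(r(-7, -1) + 108)² = ((11 + 9*(-7)) + 108)² = ((11 - 63) + 108)² = (-52 + 108)² = 56² = 3136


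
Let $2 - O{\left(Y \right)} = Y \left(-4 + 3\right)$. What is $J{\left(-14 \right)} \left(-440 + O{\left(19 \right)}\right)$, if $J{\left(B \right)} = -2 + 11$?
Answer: $-3771$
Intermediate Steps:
$J{\left(B \right)} = 9$
$O{\left(Y \right)} = 2 + Y$ ($O{\left(Y \right)} = 2 - Y \left(-4 + 3\right) = 2 - Y \left(-1\right) = 2 - - Y = 2 + Y$)
$J{\left(-14 \right)} \left(-440 + O{\left(19 \right)}\right) = 9 \left(-440 + \left(2 + 19\right)\right) = 9 \left(-440 + 21\right) = 9 \left(-419\right) = -3771$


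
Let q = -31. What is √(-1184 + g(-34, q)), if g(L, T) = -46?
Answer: I*√1230 ≈ 35.071*I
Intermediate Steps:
√(-1184 + g(-34, q)) = √(-1184 - 46) = √(-1230) = I*√1230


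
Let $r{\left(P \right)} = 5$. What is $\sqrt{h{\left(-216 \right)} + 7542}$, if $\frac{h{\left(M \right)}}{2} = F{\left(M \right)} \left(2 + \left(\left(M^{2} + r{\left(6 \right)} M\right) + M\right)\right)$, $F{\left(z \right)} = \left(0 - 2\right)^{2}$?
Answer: $\sqrt{370438} \approx 608.64$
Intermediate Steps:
$F{\left(z \right)} = 4$ ($F{\left(z \right)} = \left(-2\right)^{2} = 4$)
$h{\left(M \right)} = 16 + 8 M^{2} + 48 M$ ($h{\left(M \right)} = 2 \cdot 4 \left(2 + \left(\left(M^{2} + 5 M\right) + M\right)\right) = 2 \cdot 4 \left(2 + \left(M^{2} + 6 M\right)\right) = 2 \cdot 4 \left(2 + M^{2} + 6 M\right) = 2 \left(8 + 4 M^{2} + 24 M\right) = 16 + 8 M^{2} + 48 M$)
$\sqrt{h{\left(-216 \right)} + 7542} = \sqrt{\left(16 + 8 \left(-216\right)^{2} + 48 \left(-216\right)\right) + 7542} = \sqrt{\left(16 + 8 \cdot 46656 - 10368\right) + 7542} = \sqrt{\left(16 + 373248 - 10368\right) + 7542} = \sqrt{362896 + 7542} = \sqrt{370438}$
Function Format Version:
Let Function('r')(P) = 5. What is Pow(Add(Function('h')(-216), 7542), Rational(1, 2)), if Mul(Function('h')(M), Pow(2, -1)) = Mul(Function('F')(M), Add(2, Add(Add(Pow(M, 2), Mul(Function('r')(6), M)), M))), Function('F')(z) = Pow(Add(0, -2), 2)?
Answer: Pow(370438, Rational(1, 2)) ≈ 608.64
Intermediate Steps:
Function('F')(z) = 4 (Function('F')(z) = Pow(-2, 2) = 4)
Function('h')(M) = Add(16, Mul(8, Pow(M, 2)), Mul(48, M)) (Function('h')(M) = Mul(2, Mul(4, Add(2, Add(Add(Pow(M, 2), Mul(5, M)), M)))) = Mul(2, Mul(4, Add(2, Add(Pow(M, 2), Mul(6, M))))) = Mul(2, Mul(4, Add(2, Pow(M, 2), Mul(6, M)))) = Mul(2, Add(8, Mul(4, Pow(M, 2)), Mul(24, M))) = Add(16, Mul(8, Pow(M, 2)), Mul(48, M)))
Pow(Add(Function('h')(-216), 7542), Rational(1, 2)) = Pow(Add(Add(16, Mul(8, Pow(-216, 2)), Mul(48, -216)), 7542), Rational(1, 2)) = Pow(Add(Add(16, Mul(8, 46656), -10368), 7542), Rational(1, 2)) = Pow(Add(Add(16, 373248, -10368), 7542), Rational(1, 2)) = Pow(Add(362896, 7542), Rational(1, 2)) = Pow(370438, Rational(1, 2))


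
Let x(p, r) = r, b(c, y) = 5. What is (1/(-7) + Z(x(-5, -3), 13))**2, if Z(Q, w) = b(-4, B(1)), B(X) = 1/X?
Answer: 1156/49 ≈ 23.592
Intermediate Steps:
Z(Q, w) = 5
(1/(-7) + Z(x(-5, -3), 13))**2 = (1/(-7) + 5)**2 = (-1/7 + 5)**2 = (34/7)**2 = 1156/49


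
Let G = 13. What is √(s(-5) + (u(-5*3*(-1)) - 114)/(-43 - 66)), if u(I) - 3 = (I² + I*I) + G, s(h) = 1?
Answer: 9*I*√327/109 ≈ 1.4931*I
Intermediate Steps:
u(I) = 16 + 2*I² (u(I) = 3 + ((I² + I*I) + 13) = 3 + ((I² + I²) + 13) = 3 + (2*I² + 13) = 3 + (13 + 2*I²) = 16 + 2*I²)
√(s(-5) + (u(-5*3*(-1)) - 114)/(-43 - 66)) = √(1 + ((16 + 2*(-5*3*(-1))²) - 114)/(-43 - 66)) = √(1 + ((16 + 2*(-15*(-1))²) - 114)/(-109)) = √(1 + ((16 + 2*15²) - 114)*(-1/109)) = √(1 + ((16 + 2*225) - 114)*(-1/109)) = √(1 + ((16 + 450) - 114)*(-1/109)) = √(1 + (466 - 114)*(-1/109)) = √(1 + 352*(-1/109)) = √(1 - 352/109) = √(-243/109) = 9*I*√327/109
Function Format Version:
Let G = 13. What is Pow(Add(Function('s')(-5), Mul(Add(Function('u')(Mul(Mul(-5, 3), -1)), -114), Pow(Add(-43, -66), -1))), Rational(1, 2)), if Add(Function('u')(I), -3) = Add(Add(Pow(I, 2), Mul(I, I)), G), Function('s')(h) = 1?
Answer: Mul(Rational(9, 109), I, Pow(327, Rational(1, 2))) ≈ Mul(1.4931, I)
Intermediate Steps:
Function('u')(I) = Add(16, Mul(2, Pow(I, 2))) (Function('u')(I) = Add(3, Add(Add(Pow(I, 2), Mul(I, I)), 13)) = Add(3, Add(Add(Pow(I, 2), Pow(I, 2)), 13)) = Add(3, Add(Mul(2, Pow(I, 2)), 13)) = Add(3, Add(13, Mul(2, Pow(I, 2)))) = Add(16, Mul(2, Pow(I, 2))))
Pow(Add(Function('s')(-5), Mul(Add(Function('u')(Mul(Mul(-5, 3), -1)), -114), Pow(Add(-43, -66), -1))), Rational(1, 2)) = Pow(Add(1, Mul(Add(Add(16, Mul(2, Pow(Mul(Mul(-5, 3), -1), 2))), -114), Pow(Add(-43, -66), -1))), Rational(1, 2)) = Pow(Add(1, Mul(Add(Add(16, Mul(2, Pow(Mul(-15, -1), 2))), -114), Pow(-109, -1))), Rational(1, 2)) = Pow(Add(1, Mul(Add(Add(16, Mul(2, Pow(15, 2))), -114), Rational(-1, 109))), Rational(1, 2)) = Pow(Add(1, Mul(Add(Add(16, Mul(2, 225)), -114), Rational(-1, 109))), Rational(1, 2)) = Pow(Add(1, Mul(Add(Add(16, 450), -114), Rational(-1, 109))), Rational(1, 2)) = Pow(Add(1, Mul(Add(466, -114), Rational(-1, 109))), Rational(1, 2)) = Pow(Add(1, Mul(352, Rational(-1, 109))), Rational(1, 2)) = Pow(Add(1, Rational(-352, 109)), Rational(1, 2)) = Pow(Rational(-243, 109), Rational(1, 2)) = Mul(Rational(9, 109), I, Pow(327, Rational(1, 2)))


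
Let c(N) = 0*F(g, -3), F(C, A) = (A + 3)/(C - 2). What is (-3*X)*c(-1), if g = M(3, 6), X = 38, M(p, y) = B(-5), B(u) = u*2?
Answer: 0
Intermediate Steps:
B(u) = 2*u
M(p, y) = -10 (M(p, y) = 2*(-5) = -10)
g = -10
F(C, A) = (3 + A)/(-2 + C)
c(N) = 0 (c(N) = 0*((3 - 3)/(-2 - 10)) = 0*(0/(-12)) = 0*(-1/12*0) = 0*0 = 0)
(-3*X)*c(-1) = -3*38*0 = -114*0 = 0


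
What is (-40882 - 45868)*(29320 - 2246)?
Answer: -2348669500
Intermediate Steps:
(-40882 - 45868)*(29320 - 2246) = -86750*27074 = -2348669500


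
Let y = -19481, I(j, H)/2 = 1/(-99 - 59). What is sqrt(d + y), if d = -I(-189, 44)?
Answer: I*sqrt(121580842)/79 ≈ 139.57*I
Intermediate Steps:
I(j, H) = -1/79 (I(j, H) = 2/(-99 - 59) = 2/(-158) = 2*(-1/158) = -1/79)
d = 1/79 (d = -1*(-1/79) = 1/79 ≈ 0.012658)
sqrt(d + y) = sqrt(1/79 - 19481) = sqrt(-1538998/79) = I*sqrt(121580842)/79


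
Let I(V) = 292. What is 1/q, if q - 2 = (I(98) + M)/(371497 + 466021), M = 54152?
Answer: 418759/864740 ≈ 0.48426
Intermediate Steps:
q = 864740/418759 (q = 2 + (292 + 54152)/(371497 + 466021) = 2 + 54444/837518 = 2 + 54444*(1/837518) = 2 + 27222/418759 = 864740/418759 ≈ 2.0650)
1/q = 1/(864740/418759) = 418759/864740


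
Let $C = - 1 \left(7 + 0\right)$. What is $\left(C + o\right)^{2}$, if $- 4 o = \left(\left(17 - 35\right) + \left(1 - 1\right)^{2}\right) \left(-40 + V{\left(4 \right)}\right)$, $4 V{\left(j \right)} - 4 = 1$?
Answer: $\frac{2105401}{64} \approx 32897.0$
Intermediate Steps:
$V{\left(j \right)} = \frac{5}{4}$ ($V{\left(j \right)} = 1 + \frac{1}{4} \cdot 1 = 1 + \frac{1}{4} = \frac{5}{4}$)
$C = -7$ ($C = - 1 \cdot 7 = \left(-1\right) 7 = -7$)
$o = - \frac{1395}{8}$ ($o = - \frac{\left(\left(17 - 35\right) + \left(1 - 1\right)^{2}\right) \left(-40 + \frac{5}{4}\right)}{4} = - \frac{\left(\left(17 - 35\right) + 0^{2}\right) \left(- \frac{155}{4}\right)}{4} = - \frac{\left(-18 + 0\right) \left(- \frac{155}{4}\right)}{4} = - \frac{\left(-18\right) \left(- \frac{155}{4}\right)}{4} = \left(- \frac{1}{4}\right) \frac{1395}{2} = - \frac{1395}{8} \approx -174.38$)
$\left(C + o\right)^{2} = \left(-7 - \frac{1395}{8}\right)^{2} = \left(- \frac{1451}{8}\right)^{2} = \frac{2105401}{64}$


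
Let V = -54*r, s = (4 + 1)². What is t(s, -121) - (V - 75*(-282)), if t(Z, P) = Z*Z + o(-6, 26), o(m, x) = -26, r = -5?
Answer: -20821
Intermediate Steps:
s = 25 (s = 5² = 25)
V = 270 (V = -54*(-5) = 270)
t(Z, P) = -26 + Z² (t(Z, P) = Z*Z - 26 = Z² - 26 = -26 + Z²)
t(s, -121) - (V - 75*(-282)) = (-26 + 25²) - (270 - 75*(-282)) = (-26 + 625) - (270 + 21150) = 599 - 1*21420 = 599 - 21420 = -20821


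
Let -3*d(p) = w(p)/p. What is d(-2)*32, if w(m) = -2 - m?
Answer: 0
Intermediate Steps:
d(p) = -(-2 - p)/(3*p)
d(-2)*32 = ((⅓)*(2 - 2)/(-2))*32 = ((⅓)*(-½)*0)*32 = 0*32 = 0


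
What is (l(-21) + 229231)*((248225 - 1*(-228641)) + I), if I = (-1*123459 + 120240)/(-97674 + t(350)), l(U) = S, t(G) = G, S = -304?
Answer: 366366164747289/3356 ≈ 1.0917e+11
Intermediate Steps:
l(U) = -304
I = 111/3356 (I = (-1*123459 + 120240)/(-97674 + 350) = (-123459 + 120240)/(-97324) = -3219*(-1/97324) = 111/3356 ≈ 0.033075)
(l(-21) + 229231)*((248225 - 1*(-228641)) + I) = (-304 + 229231)*((248225 - 1*(-228641)) + 111/3356) = 228927*((248225 + 228641) + 111/3356) = 228927*(476866 + 111/3356) = 228927*(1600362407/3356) = 366366164747289/3356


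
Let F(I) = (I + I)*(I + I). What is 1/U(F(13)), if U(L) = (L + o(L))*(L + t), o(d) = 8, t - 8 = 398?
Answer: 1/740088 ≈ 1.3512e-6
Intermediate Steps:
t = 406 (t = 8 + 398 = 406)
F(I) = 4*I**2 (F(I) = (2*I)*(2*I) = 4*I**2)
U(L) = (8 + L)*(406 + L) (U(L) = (L + 8)*(L + 406) = (8 + L)*(406 + L))
1/U(F(13)) = 1/(3248 + (4*13**2)**2 + 414*(4*13**2)) = 1/(3248 + (4*169)**2 + 414*(4*169)) = 1/(3248 + 676**2 + 414*676) = 1/(3248 + 456976 + 279864) = 1/740088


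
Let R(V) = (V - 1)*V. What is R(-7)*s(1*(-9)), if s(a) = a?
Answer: -504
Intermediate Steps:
R(V) = V*(-1 + V) (R(V) = (-1 + V)*V = V*(-1 + V))
R(-7)*s(1*(-9)) = (-7*(-1 - 7))*(1*(-9)) = -7*(-8)*(-9) = 56*(-9) = -504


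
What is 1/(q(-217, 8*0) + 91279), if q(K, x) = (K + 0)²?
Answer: 1/138368 ≈ 7.2271e-6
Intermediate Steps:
q(K, x) = K²
1/(q(-217, 8*0) + 91279) = 1/((-217)² + 91279) = 1/(47089 + 91279) = 1/138368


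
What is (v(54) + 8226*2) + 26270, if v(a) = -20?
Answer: 42702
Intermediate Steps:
(v(54) + 8226*2) + 26270 = (-20 + 8226*2) + 26270 = (-20 + 16452) + 26270 = 16432 + 26270 = 42702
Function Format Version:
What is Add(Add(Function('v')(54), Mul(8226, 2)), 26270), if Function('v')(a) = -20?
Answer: 42702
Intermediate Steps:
Add(Add(Function('v')(54), Mul(8226, 2)), 26270) = Add(Add(-20, Mul(8226, 2)), 26270) = Add(Add(-20, 16452), 26270) = Add(16432, 26270) = 42702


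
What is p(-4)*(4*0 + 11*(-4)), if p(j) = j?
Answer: 176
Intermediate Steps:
p(-4)*(4*0 + 11*(-4)) = -4*(4*0 + 11*(-4)) = -4*(0 - 44) = -4*(-44) = 176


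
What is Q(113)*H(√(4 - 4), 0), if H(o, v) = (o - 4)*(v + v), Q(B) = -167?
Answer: 0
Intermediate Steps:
H(o, v) = 2*v*(-4 + o) (H(o, v) = (-4 + o)*(2*v) = 2*v*(-4 + o))
Q(113)*H(√(4 - 4), 0) = -334*0*(-4 + √(4 - 4)) = -334*0*(-4 + √0) = -334*0*(-4 + 0) = -334*0*(-4) = -167*0 = 0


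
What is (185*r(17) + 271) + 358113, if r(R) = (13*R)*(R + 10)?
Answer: 1462279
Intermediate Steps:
r(R) = 13*R*(10 + R) (r(R) = (13*R)*(10 + R) = 13*R*(10 + R))
(185*r(17) + 271) + 358113 = (185*(13*17*(10 + 17)) + 271) + 358113 = (185*(13*17*27) + 271) + 358113 = (185*5967 + 271) + 358113 = (1103895 + 271) + 358113 = 1104166 + 358113 = 1462279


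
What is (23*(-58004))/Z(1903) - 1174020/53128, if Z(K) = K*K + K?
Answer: -7949849989/353859044 ≈ -22.466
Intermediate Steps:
Z(K) = K + K² (Z(K) = K² + K = K + K²)
(23*(-58004))/Z(1903) - 1174020/53128 = (23*(-58004))/((1903*(1 + 1903))) - 1174020/53128 = -1334092/(1903*1904) - 1174020*1/53128 = -1334092/3623312 - 293505/13282 = -1334092*1/3623312 - 293505/13282 = -19619/53284 - 293505/13282 = -7949849989/353859044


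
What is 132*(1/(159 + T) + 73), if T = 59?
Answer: 1050390/109 ≈ 9636.6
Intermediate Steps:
132*(1/(159 + T) + 73) = 132*(1/(159 + 59) + 73) = 132*(1/218 + 73) = 132*(15915/218) = 1050390/109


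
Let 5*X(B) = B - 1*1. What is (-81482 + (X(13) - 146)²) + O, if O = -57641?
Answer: -2962551/25 ≈ -1.1850e+5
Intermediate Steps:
X(B) = -⅕ + B/5 (X(B) = (B - 1*1)/5 = (B - 1)/5 = (-1 + B)/5 = -⅕ + B/5)
(-81482 + (X(13) - 146)²) + O = (-81482 + ((-⅕ + (⅕)*13) - 146)²) - 57641 = (-81482 + ((-⅕ + 13/5) - 146)²) - 57641 = (-81482 + (12/5 - 146)²) - 57641 = (-81482 + (-718/5)²) - 57641 = (-81482 + 515524/25) - 57641 = -1521526/25 - 57641 = -2962551/25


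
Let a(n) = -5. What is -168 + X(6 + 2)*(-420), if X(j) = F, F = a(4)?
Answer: 1932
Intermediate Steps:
F = -5
X(j) = -5
-168 + X(6 + 2)*(-420) = -168 - 5*(-420) = -168 + 2100 = 1932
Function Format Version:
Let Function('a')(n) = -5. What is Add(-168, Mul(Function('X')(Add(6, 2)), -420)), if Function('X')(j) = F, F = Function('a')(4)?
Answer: 1932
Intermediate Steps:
F = -5
Function('X')(j) = -5
Add(-168, Mul(Function('X')(Add(6, 2)), -420)) = Add(-168, Mul(-5, -420)) = Add(-168, 2100) = 1932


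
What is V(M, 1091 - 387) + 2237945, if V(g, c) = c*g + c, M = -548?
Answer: 1852857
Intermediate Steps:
V(g, c) = c + c*g
V(M, 1091 - 387) + 2237945 = (1091 - 387)*(1 - 548) + 2237945 = 704*(-547) + 2237945 = -385088 + 2237945 = 1852857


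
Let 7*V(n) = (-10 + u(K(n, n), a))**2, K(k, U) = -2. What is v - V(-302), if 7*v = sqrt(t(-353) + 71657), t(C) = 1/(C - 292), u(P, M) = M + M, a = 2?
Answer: -36/7 + 2*sqrt(7452775695)/4515 ≈ 33.098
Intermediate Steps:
u(P, M) = 2*M
V(n) = 36/7 (V(n) = (-10 + 2*2)**2/7 = (-10 + 4)**2/7 = (1/7)*(-6)**2 = (1/7)*36 = 36/7)
t(C) = 1/(-292 + C)
v = 2*sqrt(7452775695)/4515 (v = sqrt(1/(-292 - 353) + 71657)/7 = sqrt(1/(-645) + 71657)/7 = sqrt(-1/645 + 71657)/7 = sqrt(46218764/645)/7 = (2*sqrt(7452775695)/645)/7 = 2*sqrt(7452775695)/4515 ≈ 38.241)
v - V(-302) = 2*sqrt(7452775695)/4515 - 1*36/7 = 2*sqrt(7452775695)/4515 - 36/7 = -36/7 + 2*sqrt(7452775695)/4515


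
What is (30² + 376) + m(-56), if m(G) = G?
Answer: 1220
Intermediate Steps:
(30² + 376) + m(-56) = (30² + 376) - 56 = (900 + 376) - 56 = 1276 - 56 = 1220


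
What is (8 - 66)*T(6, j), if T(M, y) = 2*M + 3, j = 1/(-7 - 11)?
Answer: -870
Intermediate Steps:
j = -1/18 (j = 1/(-18) = -1/18 ≈ -0.055556)
T(M, y) = 3 + 2*M
(8 - 66)*T(6, j) = (8 - 66)*(3 + 2*6) = -58*(3 + 12) = -58*15 = -870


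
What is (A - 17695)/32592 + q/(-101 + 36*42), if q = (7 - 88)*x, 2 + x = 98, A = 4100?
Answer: -272617937/45987312 ≈ -5.9281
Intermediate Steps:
x = 96 (x = -2 + 98 = 96)
q = -7776 (q = (7 - 88)*96 = -81*96 = -7776)
(A - 17695)/32592 + q/(-101 + 36*42) = (4100 - 17695)/32592 - 7776/(-101 + 36*42) = -13595*1/32592 - 7776/(-101 + 1512) = -13595/32592 - 7776/1411 = -272617937/45987312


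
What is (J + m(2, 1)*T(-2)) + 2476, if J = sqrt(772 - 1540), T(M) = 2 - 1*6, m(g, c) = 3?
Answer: 2464 + 16*I*sqrt(3) ≈ 2464.0 + 27.713*I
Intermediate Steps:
T(M) = -4 (T(M) = 2 - 6 = -4)
J = 16*I*sqrt(3) (J = sqrt(-768) = 16*I*sqrt(3) ≈ 27.713*I)
(J + m(2, 1)*T(-2)) + 2476 = (16*I*sqrt(3) + 3*(-4)) + 2476 = (16*I*sqrt(3) - 12) + 2476 = (-12 + 16*I*sqrt(3)) + 2476 = 2464 + 16*I*sqrt(3)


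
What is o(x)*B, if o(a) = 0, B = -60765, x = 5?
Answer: 0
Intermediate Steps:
o(x)*B = 0*(-60765) = 0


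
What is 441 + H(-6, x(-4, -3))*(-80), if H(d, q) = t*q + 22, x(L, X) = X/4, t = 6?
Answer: -959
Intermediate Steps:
x(L, X) = X/4 (x(L, X) = X*(¼) = X/4)
H(d, q) = 22 + 6*q (H(d, q) = 6*q + 22 = 22 + 6*q)
441 + H(-6, x(-4, -3))*(-80) = 441 + (22 + 6*((¼)*(-3)))*(-80) = 441 + (22 + 6*(-¾))*(-80) = 441 + (22 - 9/2)*(-80) = 441 + (35/2)*(-80) = 441 - 1400 = -959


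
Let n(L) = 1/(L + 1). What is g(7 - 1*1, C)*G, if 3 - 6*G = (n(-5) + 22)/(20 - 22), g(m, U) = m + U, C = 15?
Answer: 777/16 ≈ 48.563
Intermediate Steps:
g(m, U) = U + m
n(L) = 1/(1 + L)
G = 37/16 (G = ½ - (1/(1 - 5) + 22)/(6*(20 - 22)) = ½ - (1/(-4) + 22)/(6*(-2)) = ½ - (-¼ + 22)*(-1)/(6*2) = ½ - 29*(-1)/(8*2) = ½ - ⅙*(-87/8) = ½ + 29/16 = 37/16 ≈ 2.3125)
g(7 - 1*1, C)*G = (15 + (7 - 1*1))*(37/16) = (15 + (7 - 1))*(37/16) = (15 + 6)*(37/16) = 21*(37/16) = 777/16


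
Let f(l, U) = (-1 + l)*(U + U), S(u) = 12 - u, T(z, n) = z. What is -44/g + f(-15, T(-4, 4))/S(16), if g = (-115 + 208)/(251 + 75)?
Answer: -17320/93 ≈ -186.24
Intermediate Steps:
f(l, U) = 2*U*(-1 + l) (f(l, U) = (-1 + l)*(2*U) = 2*U*(-1 + l))
g = 93/326 ≈ 0.28528
-44/g + f(-15, T(-4, 4))/S(16) = -44/93/326 + (2*(-4)*(-1 - 15))/(12 - 1*16) = -44*326/93 + (2*(-4)*(-16))/(12 - 16) = -14344/93 + 128/(-4) = -14344/93 + 128*(-¼) = -14344/93 - 32 = -17320/93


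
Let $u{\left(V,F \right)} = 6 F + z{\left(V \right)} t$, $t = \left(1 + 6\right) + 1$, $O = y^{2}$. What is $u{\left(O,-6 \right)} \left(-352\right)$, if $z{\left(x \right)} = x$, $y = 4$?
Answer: $-32384$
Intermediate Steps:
$O = 16$ ($O = 4^{2} = 16$)
$t = 8$ ($t = 7 + 1 = 8$)
$u{\left(V,F \right)} = 6 F + 8 V$ ($u{\left(V,F \right)} = 6 F + V 8 = 6 F + 8 V$)
$u{\left(O,-6 \right)} \left(-352\right) = \left(6 \left(-6\right) + 8 \cdot 16\right) \left(-352\right) = \left(-36 + 128\right) \left(-352\right) = 92 \left(-352\right) = -32384$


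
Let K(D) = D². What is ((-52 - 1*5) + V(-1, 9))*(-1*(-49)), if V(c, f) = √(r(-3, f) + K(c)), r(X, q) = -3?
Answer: -2793 + 49*I*√2 ≈ -2793.0 + 69.297*I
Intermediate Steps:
V(c, f) = √(-3 + c²)
((-52 - 1*5) + V(-1, 9))*(-1*(-49)) = ((-52 - 1*5) + √(-3 + (-1)²))*(-1*(-49)) = ((-52 - 5) + √(-3 + 1))*49 = (-57 + √(-2))*49 = (-57 + I*√2)*49 = -2793 + 49*I*√2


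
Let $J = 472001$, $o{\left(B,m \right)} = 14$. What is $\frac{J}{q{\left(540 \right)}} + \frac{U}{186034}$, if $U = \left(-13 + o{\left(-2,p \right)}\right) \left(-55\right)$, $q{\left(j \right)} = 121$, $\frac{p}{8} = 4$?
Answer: $\frac{87808227379}{22510114} \approx 3900.8$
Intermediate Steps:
$p = 32$ ($p = 8 \cdot 4 = 32$)
$U = -55$ ($U = \left(-13 + 14\right) \left(-55\right) = 1 \left(-55\right) = -55$)
$\frac{J}{q{\left(540 \right)}} + \frac{U}{186034} = \frac{472001}{121} - \frac{55}{186034} = \frac{87808227379}{22510114}$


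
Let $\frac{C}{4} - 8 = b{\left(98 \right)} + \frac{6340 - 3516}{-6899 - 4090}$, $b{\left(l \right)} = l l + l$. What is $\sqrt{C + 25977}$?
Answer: $\frac{\sqrt{869672777457}}{3663} \approx 254.59$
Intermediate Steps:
$b{\left(l \right)} = l + l^{2}$ ($b{\left(l \right)} = l^{2} + l = l + l^{2}$)
$C = \frac{426801464}{10989}$ ($C = 32 + 4 \left(98 \left(1 + 98\right) + \frac{6340 - 3516}{-6899 - 4090}\right) = 32 + 4 \left(98 \cdot 99 + \frac{2824}{-10989}\right) = 32 + 4 \left(9702 + 2824 \left(- \frac{1}{10989}\right)\right) = 32 + 4 \left(9702 - \frac{2824}{10989}\right) = 32 + 4 \cdot \frac{106612454}{10989} = 32 + \frac{426449816}{10989} = \frac{426801464}{10989} \approx 38839.0$)
$\sqrt{C + 25977} = \sqrt{\frac{426801464}{10989} + 25977} = \sqrt{\frac{712262717}{10989}} = \frac{\sqrt{869672777457}}{3663}$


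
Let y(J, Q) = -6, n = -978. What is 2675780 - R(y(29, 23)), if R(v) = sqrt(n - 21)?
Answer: 2675780 - 3*I*sqrt(111) ≈ 2.6758e+6 - 31.607*I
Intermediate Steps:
R(v) = 3*I*sqrt(111) (R(v) = sqrt(-978 - 21) = sqrt(-999) = 3*I*sqrt(111))
2675780 - R(y(29, 23)) = 2675780 - 3*I*sqrt(111)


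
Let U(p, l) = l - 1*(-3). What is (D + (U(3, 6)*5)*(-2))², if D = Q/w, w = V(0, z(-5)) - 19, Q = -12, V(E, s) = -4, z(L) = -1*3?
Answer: 4235364/529 ≈ 8006.4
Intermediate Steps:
U(p, l) = 3 + l (U(p, l) = l + 3 = 3 + l)
z(L) = -3
w = -23 (w = -4 - 19 = -23)
D = 12/23 (D = -12/(-23) = -12*(-1/23) = 12/23 ≈ 0.52174)
(D + (U(3, 6)*5)*(-2))² = (12/23 + ((3 + 6)*5)*(-2))² = (12/23 + (9*5)*(-2))² = (12/23 + 45*(-2))² = (12/23 - 90)² = (-2058/23)² = 4235364/529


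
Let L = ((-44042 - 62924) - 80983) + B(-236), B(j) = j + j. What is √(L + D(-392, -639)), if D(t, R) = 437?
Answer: 4*I*√11749 ≈ 433.57*I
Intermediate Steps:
B(j) = 2*j
L = -188421 (L = ((-44042 - 62924) - 80983) + 2*(-236) = (-106966 - 80983) - 472 = -187949 - 472 = -188421)
√(L + D(-392, -639)) = √(-188421 + 437) = √(-187984) = 4*I*√11749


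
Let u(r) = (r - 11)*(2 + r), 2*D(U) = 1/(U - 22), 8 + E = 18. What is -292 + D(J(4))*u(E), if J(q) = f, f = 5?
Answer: -4958/17 ≈ -291.65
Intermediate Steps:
E = 10 (E = -8 + 18 = 10)
J(q) = 5
D(U) = 1/(2*(-22 + U)) (D(U) = 1/(2*(U - 22)) = 1/(2*(-22 + U)))
u(r) = (-11 + r)*(2 + r)
-292 + D(J(4))*u(E) = -292 + (1/(2*(-22 + 5)))*(-22 + 10**2 - 9*10) = -292 + ((1/2)/(-17))*(-22 + 100 - 90) = -292 + ((1/2)*(-1/17))*(-12) = -292 - 1/34*(-12) = -292 + 6/17 = -4958/17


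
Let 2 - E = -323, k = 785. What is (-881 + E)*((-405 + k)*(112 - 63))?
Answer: -10352720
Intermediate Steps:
E = 325 (E = 2 - 1*(-323) = 2 + 323 = 325)
(-881 + E)*((-405 + k)*(112 - 63)) = (-881 + 325)*((-405 + 785)*(112 - 63)) = -211280*49 = -556*18620 = -10352720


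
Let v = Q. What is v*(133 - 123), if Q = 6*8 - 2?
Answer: 460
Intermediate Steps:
Q = 46 (Q = 48 - 2 = 46)
v = 46
v*(133 - 123) = 46*(133 - 123) = 46*10 = 460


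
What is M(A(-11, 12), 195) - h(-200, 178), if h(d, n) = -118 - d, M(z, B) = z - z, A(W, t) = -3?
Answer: -82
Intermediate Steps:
M(z, B) = 0
M(A(-11, 12), 195) - h(-200, 178) = 0 - (-118 - 1*(-200)) = 0 - (-118 + 200) = 0 - 1*82 = 0 - 82 = -82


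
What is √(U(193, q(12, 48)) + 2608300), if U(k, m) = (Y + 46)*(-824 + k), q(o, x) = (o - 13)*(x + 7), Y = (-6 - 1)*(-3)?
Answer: √2566023 ≈ 1601.9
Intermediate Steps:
Y = 21 (Y = -7*(-3) = 21)
q(o, x) = (-13 + o)*(7 + x)
U(k, m) = -55208 + 67*k (U(k, m) = (21 + 46)*(-824 + k) = 67*(-824 + k) = -55208 + 67*k)
√(U(193, q(12, 48)) + 2608300) = √((-55208 + 67*193) + 2608300) = √((-55208 + 12931) + 2608300) = √(-42277 + 2608300) = √2566023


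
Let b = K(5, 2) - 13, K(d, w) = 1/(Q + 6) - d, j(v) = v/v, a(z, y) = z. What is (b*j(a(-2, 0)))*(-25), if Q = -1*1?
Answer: 445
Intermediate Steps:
j(v) = 1
Q = -1
K(d, w) = ⅕ - d (K(d, w) = 1/(-1 + 6) - d = 1/5 - d = ⅕ - d)
b = -89/5 (b = (⅕ - 1*5) - 13 = (⅕ - 5) - 13 = -24/5 - 13 = -89/5 ≈ -17.800)
(b*j(a(-2, 0)))*(-25) = -89/5*1*(-25) = -89/5*(-25) = 445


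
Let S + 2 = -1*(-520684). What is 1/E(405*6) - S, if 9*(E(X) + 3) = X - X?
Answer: -1562047/3 ≈ -5.2068e+5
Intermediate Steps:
E(X) = -3 (E(X) = -3 + (X - X)/9 = -3 + (⅑)*0 = -3 + 0 = -3)
S = 520682 (S = -2 - 1*(-520684) = -2 + 520684 = 520682)
1/E(405*6) - S = 1/(-3) - 1*520682 = -⅓ - 520682 = -1562047/3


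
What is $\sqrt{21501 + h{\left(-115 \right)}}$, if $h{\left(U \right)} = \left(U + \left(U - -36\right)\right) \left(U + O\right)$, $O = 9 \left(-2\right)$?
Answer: $\sqrt{47303} \approx 217.49$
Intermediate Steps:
$O = -18$
$h{\left(U \right)} = \left(-18 + U\right) \left(36 + 2 U\right)$ ($h{\left(U \right)} = \left(U + \left(U - -36\right)\right) \left(U - 18\right) = \left(U + \left(U + 36\right)\right) \left(-18 + U\right) = \left(U + \left(36 + U\right)\right) \left(-18 + U\right) = \left(36 + 2 U\right) \left(-18 + U\right) = \left(-18 + U\right) \left(36 + 2 U\right)$)
$\sqrt{21501 + h{\left(-115 \right)}} = \sqrt{21501 - \left(648 - 2 \left(-115\right)^{2}\right)} = \sqrt{21501 + \left(-648 + 2 \cdot 13225\right)} = \sqrt{21501 + \left(-648 + 26450\right)} = \sqrt{21501 + 25802} = \sqrt{47303}$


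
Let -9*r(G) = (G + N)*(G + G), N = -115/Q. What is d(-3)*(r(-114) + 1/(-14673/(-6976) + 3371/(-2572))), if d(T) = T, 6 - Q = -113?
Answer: 3695474657764/423130085 ≈ 8733.7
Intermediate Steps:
Q = 119 (Q = 6 - 1*(-113) = 6 + 113 = 119)
N = -115/119 ≈ -0.96639
r(G) = -2*G*(-115/119 + G)/9 (r(G) = -(G - 115/119)*(G + G)/9 = -(-115/119 + G)*2*G/9 = -2*G*(-115/119 + G)/9)
d(-3)*(r(-114) + 1/(-14673/(-6976) + 3371/(-2572))) = -3*((2/1071)*(-114)*(115 - 119*(-114)) + 1/(-14673/(-6976) + 3371/(-2572))) = -3*((2/1071)*(-114)*(115 + 13566) + 1/(-14673*(-1/6976) + 3371*(-1/2572))) = -3*((2/1071)*(-114)*13681 + 1/(14673/6976 - 3371/2572)) = -3*(-1039756/357 + 1/(3555715/4485568)) = -3*(-1039756/357 + 4485568/3555715) = -3*(-3695474657764/1269390255) = 3695474657764/423130085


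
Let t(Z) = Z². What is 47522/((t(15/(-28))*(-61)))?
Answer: -37257248/13725 ≈ -2714.6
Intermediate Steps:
47522/((t(15/(-28))*(-61))) = 47522/(((15/(-28))²*(-61))) = 47522/(((15*(-1/28))²*(-61))) = 47522/(((-15/28)²*(-61))) = 47522/(((225/784)*(-61))) = 47522/(-13725/784) = 47522*(-784/13725) = -37257248/13725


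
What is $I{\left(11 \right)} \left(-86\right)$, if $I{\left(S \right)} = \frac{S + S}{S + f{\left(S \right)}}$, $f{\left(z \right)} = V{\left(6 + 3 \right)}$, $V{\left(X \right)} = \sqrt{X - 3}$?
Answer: $- \frac{20812}{115} + \frac{1892 \sqrt{6}}{115} \approx -140.67$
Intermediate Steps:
$V{\left(X \right)} = \sqrt{-3 + X}$
$f{\left(z \right)} = \sqrt{6}$ ($f{\left(z \right)} = \sqrt{-3 + \left(6 + 3\right)} = \sqrt{-3 + 9} = \sqrt{6}$)
$I{\left(S \right)} = \frac{2 S}{S + \sqrt{6}}$ ($I{\left(S \right)} = \frac{S + S}{S + \sqrt{6}} = \frac{2 S}{S + \sqrt{6}}$)
$I{\left(11 \right)} \left(-86\right) = 2 \cdot 11 \frac{1}{11 + \sqrt{6}} \left(-86\right) = \frac{22}{11 + \sqrt{6}} \left(-86\right) = - \frac{1892}{11 + \sqrt{6}}$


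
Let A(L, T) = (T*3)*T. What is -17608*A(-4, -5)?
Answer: -1320600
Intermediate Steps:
A(L, T) = 3*T² (A(L, T) = (3*T)*T = 3*T²)
-17608*A(-4, -5) = -52824*(-5)² = -52824*25 = -17608*75 = -1320600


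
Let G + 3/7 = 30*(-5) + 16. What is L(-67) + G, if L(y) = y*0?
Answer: -941/7 ≈ -134.43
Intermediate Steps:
G = -941/7 (G = -3/7 + (30*(-5) + 16) = -3/7 + (-150 + 16) = -3/7 - 134 = -941/7 ≈ -134.43)
L(y) = 0
L(-67) + G = 0 - 941/7 = -941/7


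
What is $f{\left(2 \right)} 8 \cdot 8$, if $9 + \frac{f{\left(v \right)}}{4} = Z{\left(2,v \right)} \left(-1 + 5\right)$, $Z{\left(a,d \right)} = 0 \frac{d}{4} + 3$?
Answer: $768$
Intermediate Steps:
$Z{\left(a,d \right)} = 3$ ($Z{\left(a,d \right)} = 0 d \frac{1}{4} + 3 = 0 \frac{d}{4} + 3 = 0 + 3 = 3$)
$f{\left(v \right)} = 12$ ($f{\left(v \right)} = -36 + 4 \cdot 3 \left(-1 + 5\right) = -36 + 4 \cdot 3 \cdot 4 = -36 + 4 \cdot 12 = -36 + 48 = 12$)
$f{\left(2 \right)} 8 \cdot 8 = 12 \cdot 8 \cdot 8 = 96 \cdot 8 = 768$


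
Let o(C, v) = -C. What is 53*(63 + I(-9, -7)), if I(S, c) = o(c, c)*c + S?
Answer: 265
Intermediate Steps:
I(S, c) = S - c**2 (I(S, c) = (-c)*c + S = -c**2 + S = S - c**2)
53*(63 + I(-9, -7)) = 53*(63 + (-9 - 1*(-7)**2)) = 53*(63 + (-9 - 1*49)) = 53*(63 + (-9 - 49)) = 53*(63 - 58) = 53*5 = 265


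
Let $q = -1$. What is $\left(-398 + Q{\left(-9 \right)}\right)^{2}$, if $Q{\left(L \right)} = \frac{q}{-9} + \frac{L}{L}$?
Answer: $\frac{12759184}{81} \approx 1.5752 \cdot 10^{5}$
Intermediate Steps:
$Q{\left(L \right)} = \frac{10}{9}$ ($Q{\left(L \right)} = - \frac{1}{-9} + \frac{L}{L} = \left(-1\right) \left(- \frac{1}{9}\right) + 1 = \frac{1}{9} + 1 = \frac{10}{9}$)
$\left(-398 + Q{\left(-9 \right)}\right)^{2} = \left(-398 + \frac{10}{9}\right)^{2} = \left(- \frac{3572}{9}\right)^{2} = \frac{12759184}{81}$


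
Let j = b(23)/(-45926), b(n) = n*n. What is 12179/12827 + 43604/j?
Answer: -25686796095717/6785483 ≈ -3.7856e+6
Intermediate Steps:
b(n) = n**2
j = -529/45926 (j = 23**2/(-45926) = 529*(-1/45926) = -529/45926 ≈ -0.011519)
12179/12827 + 43604/j = 12179/12827 + 43604/(-529/45926) = 12179*(1/12827) + 43604*(-45926/529) = 12179/12827 - 2002557304/529 = -25686796095717/6785483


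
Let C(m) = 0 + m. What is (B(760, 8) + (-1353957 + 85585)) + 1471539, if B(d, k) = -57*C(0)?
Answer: 203167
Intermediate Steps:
C(m) = m
B(d, k) = 0 (B(d, k) = -57*0 = 0)
(B(760, 8) + (-1353957 + 85585)) + 1471539 = (0 + (-1353957 + 85585)) + 1471539 = (0 - 1268372) + 1471539 = -1268372 + 1471539 = 203167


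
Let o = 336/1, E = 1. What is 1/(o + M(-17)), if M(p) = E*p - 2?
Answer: 1/317 ≈ 0.0031546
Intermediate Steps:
M(p) = -2 + p (M(p) = 1*p - 2 = p - 2 = -2 + p)
o = 336 (o = 336*1 = 336)
1/(o + M(-17)) = 1/(336 + (-2 - 17)) = 1/(336 - 19) = 1/317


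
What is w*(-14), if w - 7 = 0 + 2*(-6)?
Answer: 70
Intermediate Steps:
w = -5 (w = 7 + (0 + 2*(-6)) = 7 + (0 - 12) = 7 - 12 = -5)
w*(-14) = -5*(-14) = 70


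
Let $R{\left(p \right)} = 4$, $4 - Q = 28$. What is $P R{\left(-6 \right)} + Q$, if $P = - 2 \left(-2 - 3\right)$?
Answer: $16$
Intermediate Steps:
$Q = -24$ ($Q = 4 - 28 = -24$)
$P = 10$ ($P = \left(-2\right) \left(-5\right) = 10$)
$P R{\left(-6 \right)} + Q = 10 \cdot 4 - 24 = 40 - 24 = 16$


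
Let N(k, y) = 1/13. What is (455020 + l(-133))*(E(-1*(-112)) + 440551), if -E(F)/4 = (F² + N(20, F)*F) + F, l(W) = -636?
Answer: 2303092105552/13 ≈ 1.7716e+11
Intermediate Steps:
N(k, y) = 1/13
E(F) = -4*F² - 56*F/13 (E(F) = -4*((F² + F/13) + F) = -4*(F² + 14*F/13) = -4*F² - 56*F/13)
(455020 + l(-133))*(E(-1*(-112)) + 440551) = (455020 - 636)*(-4*(-1*(-112))*(14 + 13*(-1*(-112)))/13 + 440551) = 454384*(-4/13*112*(14 + 13*112) + 440551) = 454384*(-4/13*112*(14 + 1456) + 440551) = 454384*(-4/13*112*1470 + 440551) = 454384*(-658560/13 + 440551) = 454384*(5068603/13) = 2303092105552/13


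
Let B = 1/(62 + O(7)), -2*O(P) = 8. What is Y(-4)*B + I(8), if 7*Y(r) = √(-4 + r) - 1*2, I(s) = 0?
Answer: -1/203 + I*√2/203 ≈ -0.0049261 + 0.0069666*I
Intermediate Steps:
O(P) = -4 (O(P) = -½*8 = -4)
B = 1/58 (B = 1/(62 - 4) = 1/58 ≈ 0.017241)
Y(r) = -2/7 + √(-4 + r)/7 (Y(r) = (√(-4 + r) - 1*2)/7 = (√(-4 + r) - 2)/7 = (-2 + √(-4 + r))/7 = -2/7 + √(-4 + r)/7)
Y(-4)*B + I(8) = (-2/7 + √(-4 - 4)/7)*(1/58) + 0 = (-2/7 + √(-8)/7)*(1/58) + 0 = (-2/7 + (2*I*√2)/7)*(1/58) + 0 = (-2/7 + 2*I*√2/7)*(1/58) + 0 = (-1/203 + I*√2/203) + 0 = -1/203 + I*√2/203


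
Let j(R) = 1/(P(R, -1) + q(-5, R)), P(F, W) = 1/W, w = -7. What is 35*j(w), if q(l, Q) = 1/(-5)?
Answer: -175/6 ≈ -29.167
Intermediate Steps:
q(l, Q) = -⅕
j(R) = -⅚ (j(R) = 1/(1/(-1) - ⅕) = 1/(-1 - ⅕) = 1/(-6/5) = -⅚)
35*j(w) = 35*(-⅚) = -175/6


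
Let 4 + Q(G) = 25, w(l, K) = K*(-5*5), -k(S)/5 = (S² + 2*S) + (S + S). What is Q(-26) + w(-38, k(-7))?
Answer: 2646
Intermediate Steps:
k(S) = -20*S - 5*S² (k(S) = -5*((S² + 2*S) + (S + S)) = -5*((S² + 2*S) + 2*S) = -5*(S² + 4*S) = -20*S - 5*S²)
w(l, K) = -25*K (w(l, K) = K*(-25) = -25*K)
Q(G) = 21 (Q(G) = -4 + 25 = 21)
Q(-26) + w(-38, k(-7)) = 21 - (-125)*(-7)*(4 - 7) = 21 - (-125)*(-7)*(-3) = 21 - 25*(-105) = 21 + 2625 = 2646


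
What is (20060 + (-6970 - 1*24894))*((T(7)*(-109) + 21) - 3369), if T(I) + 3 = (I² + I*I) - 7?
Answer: 152743760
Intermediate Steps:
T(I) = -10 + 2*I² (T(I) = -3 + ((I² + I*I) - 7) = -3 + ((I² + I²) - 7) = -3 + (2*I² - 7) = -3 + (-7 + 2*I²) = -10 + 2*I²)
(20060 + (-6970 - 1*24894))*((T(7)*(-109) + 21) - 3369) = (20060 + (-6970 - 1*24894))*(((-10 + 2*7²)*(-109) + 21) - 3369) = (20060 + (-6970 - 24894))*(((-10 + 2*49)*(-109) + 21) - 3369) = (20060 - 31864)*(((-10 + 98)*(-109) + 21) - 3369) = -11804*((88*(-109) + 21) - 3369) = -11804*((-9592 + 21) - 3369) = -11804*(-9571 - 3369) = -11804*(-12940) = 152743760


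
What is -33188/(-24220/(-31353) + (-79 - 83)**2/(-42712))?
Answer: -1587274577256/7559161 ≈ -2.0998e+5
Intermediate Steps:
-33188/(-24220/(-31353) + (-79 - 83)**2/(-42712)) = -33188/(-24220*(-1/31353) + (-162)**2*(-1/42712)) = -33188/(3460/4479 + 26244*(-1/42712)) = -33188/(3460/4479 - 6561/10678) = -33188/7559161/47826762 = -33188*47826762/7559161 = -1587274577256/7559161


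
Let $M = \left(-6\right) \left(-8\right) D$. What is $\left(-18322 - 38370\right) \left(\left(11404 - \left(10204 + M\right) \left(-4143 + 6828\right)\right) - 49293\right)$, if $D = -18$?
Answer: $1423864309988$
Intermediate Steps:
$M = -864$ ($M = \left(-6\right) \left(-8\right) \left(-18\right) = 48 \left(-18\right) = -864$)
$\left(-18322 - 38370\right) \left(\left(11404 - \left(10204 + M\right) \left(-4143 + 6828\right)\right) - 49293\right) = \left(-18322 - 38370\right) \left(\left(11404 - \left(10204 - 864\right) \left(-4143 + 6828\right)\right) - 49293\right) = - 56692 \left(\left(11404 - 9340 \cdot 2685\right) - 49293\right) = - 56692 \left(\left(11404 - 25077900\right) - 49293\right) = - 56692 \left(-25066496 - 49293\right) = \left(-56692\right) \left(-25115789\right) = 1423864309988$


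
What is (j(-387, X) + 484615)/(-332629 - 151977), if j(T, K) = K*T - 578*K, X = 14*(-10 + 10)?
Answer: -484615/484606 ≈ -1.0000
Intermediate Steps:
X = 0 (X = 14*0 = 0)
j(T, K) = -578*K + K*T
(j(-387, X) + 484615)/(-332629 - 151977) = (0*(-578 - 387) + 484615)/(-332629 - 151977) = (0*(-965) + 484615)/(-484606) = (0 + 484615)*(-1/484606) = 484615*(-1/484606) = -484615/484606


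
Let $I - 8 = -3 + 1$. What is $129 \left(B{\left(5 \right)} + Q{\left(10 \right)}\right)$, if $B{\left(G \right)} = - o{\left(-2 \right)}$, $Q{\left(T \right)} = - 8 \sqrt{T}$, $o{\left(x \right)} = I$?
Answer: $-774 - 1032 \sqrt{10} \approx -4037.5$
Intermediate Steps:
$I = 6$ ($I = 8 + \left(-3 + 1\right) = 8 - 2 = 6$)
$o{\left(x \right)} = 6$
$B{\left(G \right)} = -6$ ($B{\left(G \right)} = \left(-1\right) 6 = -6$)
$129 \left(B{\left(5 \right)} + Q{\left(10 \right)}\right) = 129 \left(-6 - 8 \sqrt{10}\right) = -774 - 1032 \sqrt{10}$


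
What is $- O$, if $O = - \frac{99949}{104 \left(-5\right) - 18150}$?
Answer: $- \frac{99949}{18670} \approx -5.3535$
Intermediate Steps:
$O = \frac{99949}{18670}$ ($O = - \frac{99949}{-520 - 18150} = - \frac{99949}{-18670} = \left(-99949\right) \left(- \frac{1}{18670}\right) = \frac{99949}{18670} \approx 5.3535$)
$- O = \left(-1\right) \frac{99949}{18670} = - \frac{99949}{18670}$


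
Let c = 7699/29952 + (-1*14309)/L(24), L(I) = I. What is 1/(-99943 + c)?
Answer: -29952/3011342669 ≈ -9.9464e-6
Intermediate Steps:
c = -17849933/29952 (c = 7699/29952 - 1*14309/24 = 7699*(1/29952) - 14309*1/24 = 7699/29952 - 14309/24 = -17849933/29952 ≈ -595.95)
1/(-99943 + c) = 1/(-99943 - 17849933/29952) = 1/(-3011342669/29952) = -29952/3011342669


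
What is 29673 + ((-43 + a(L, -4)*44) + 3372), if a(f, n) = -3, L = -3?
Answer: 32870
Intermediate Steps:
29673 + ((-43 + a(L, -4)*44) + 3372) = 29673 + ((-43 - 3*44) + 3372) = 29673 + ((-43 - 132) + 3372) = 29673 + (-175 + 3372) = 29673 + 3197 = 32870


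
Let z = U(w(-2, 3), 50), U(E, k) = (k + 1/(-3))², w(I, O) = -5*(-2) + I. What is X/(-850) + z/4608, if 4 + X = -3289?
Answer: 77719073/17625600 ≈ 4.4094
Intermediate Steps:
X = -3293 (X = -4 - 3289 = -3293)
w(I, O) = 10 + I
U(E, k) = (-⅓ + k)² (U(E, k) = (k - ⅓)² = (-⅓ + k)²)
z = 22201/9 (z = (-1 + 3*50)²/9 = (-1 + 150)²/9 = (⅑)*149² = (⅑)*22201 = 22201/9 ≈ 2466.8)
X/(-850) + z/4608 = -3293/(-850) + (22201/9)/4608 = -3293*(-1/850) + (22201/9)*(1/4608) = 3293/850 + 22201/41472 = 77719073/17625600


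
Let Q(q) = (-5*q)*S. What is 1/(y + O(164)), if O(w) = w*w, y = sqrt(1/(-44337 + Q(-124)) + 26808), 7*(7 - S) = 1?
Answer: 7546990704/202976339676799 - 11*sqrt(17444209027215)/202976339676799 ≈ 3.6955e-5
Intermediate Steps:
S = 48/7 (S = 7 - 1/7*1 = 7 - 1/7 = 48/7 ≈ 6.8571)
Q(q) = -240*q/7 (Q(q) = -5*q*(48/7) = -240*q/7)
y = sqrt(17444209027215)/25509 (y = sqrt(1/(-44337 - 240/7*(-124)) + 26808) = sqrt(1/(-44337 + 29760/7) + 26808) = sqrt(1/(-280599/7) + 26808) = sqrt(-7/280599 + 26808) = sqrt(7522297985/280599) = sqrt(17444209027215)/25509 ≈ 163.73)
O(w) = w**2
1/(y + O(164)) = 1/(sqrt(17444209027215)/25509 + 164**2) = 1/(sqrt(17444209027215)/25509 + 26896) = 1/(26896 + sqrt(17444209027215)/25509)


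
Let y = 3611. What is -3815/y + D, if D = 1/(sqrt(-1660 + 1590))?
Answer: -3815/3611 - I*sqrt(70)/70 ≈ -1.0565 - 0.11952*I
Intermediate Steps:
D = -I*sqrt(70)/70 (D = 1/(sqrt(-70)) = 1/(I*sqrt(70)) = -I*sqrt(70)/70 ≈ -0.11952*I)
-3815/y + D = -3815/3611 - I*sqrt(70)/70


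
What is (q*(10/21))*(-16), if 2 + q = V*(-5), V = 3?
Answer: 2720/21 ≈ 129.52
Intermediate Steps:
q = -17 (q = -2 + 3*(-5) = -2 - 15 = -17)
(q*(10/21))*(-16) = -170/21*(-16) = 2720/21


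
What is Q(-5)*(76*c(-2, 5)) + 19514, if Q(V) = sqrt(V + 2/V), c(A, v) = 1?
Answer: 19514 + 228*I*sqrt(15)/5 ≈ 19514.0 + 176.61*I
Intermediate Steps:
Q(-5)*(76*c(-2, 5)) + 19514 = sqrt(-5 + 2/(-5))*(76*1) + 19514 = sqrt(-5 + 2*(-1/5))*76 + 19514 = sqrt(-5 - 2/5)*76 + 19514 = sqrt(-27/5)*76 + 19514 = (3*I*sqrt(15)/5)*76 + 19514 = 228*I*sqrt(15)/5 + 19514 = 19514 + 228*I*sqrt(15)/5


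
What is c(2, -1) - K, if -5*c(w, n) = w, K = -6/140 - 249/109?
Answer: 2941/1526 ≈ 1.9273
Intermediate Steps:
K = -17757/7630 (K = -6*1/140 - 249*1/109 = -3/70 - 249/109 = -17757/7630 ≈ -2.3273)
c(w, n) = -w/5
c(2, -1) - K = -⅕*2 - 1*(-17757/7630) = -⅖ + 17757/7630 = 2941/1526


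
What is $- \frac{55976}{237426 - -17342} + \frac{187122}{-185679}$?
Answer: $- \frac{186109825}{151618806} \approx -1.2275$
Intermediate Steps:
$- \frac{55976}{237426 - -17342} + \frac{187122}{-185679} = - \frac{55976}{237426 + 17342} + 187122 \left(- \frac{1}{185679}\right) = - \frac{55976}{254768} - \frac{4798}{4761} = \left(-55976\right) \frac{1}{254768} - \frac{4798}{4761} = - \frac{6997}{31846} - \frac{4798}{4761} = - \frac{186109825}{151618806}$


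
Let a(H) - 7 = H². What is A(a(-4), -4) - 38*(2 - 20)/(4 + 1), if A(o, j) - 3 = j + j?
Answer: 659/5 ≈ 131.80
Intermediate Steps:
a(H) = 7 + H²
A(o, j) = 3 + 2*j (A(o, j) = 3 + (j + j) = 3 + 2*j)
A(a(-4), -4) - 38*(2 - 20)/(4 + 1) = (3 + 2*(-4)) - 38*(2 - 20)/(4 + 1) = (3 - 8) - (-684)/5 = -5 - (-684)/5 = -5 - 38*(-18/5) = -5 + 684/5 = 659/5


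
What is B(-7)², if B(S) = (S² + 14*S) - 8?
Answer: 3249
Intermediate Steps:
B(S) = -8 + S² + 14*S
B(-7)² = (-8 + (-7)² + 14*(-7))² = (-8 + 49 - 98)² = (-57)² = 3249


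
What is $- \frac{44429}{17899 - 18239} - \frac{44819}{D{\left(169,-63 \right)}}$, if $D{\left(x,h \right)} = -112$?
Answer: $\frac{5053627}{9520} \approx 530.84$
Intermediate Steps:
$- \frac{44429}{17899 - 18239} - \frac{44819}{D{\left(169,-63 \right)}} = - \frac{44429}{17899 - 18239} - \frac{44819}{-112} = - \frac{44429}{-340} - - \frac{44819}{112} = \left(-44429\right) \left(- \frac{1}{340}\right) + \frac{44819}{112} = \frac{44429}{340} + \frac{44819}{112} = \frac{5053627}{9520}$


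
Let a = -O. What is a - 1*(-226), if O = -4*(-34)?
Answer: 90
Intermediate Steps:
O = 136
a = -136 (a = -1*136 = -136)
a - 1*(-226) = -136 - 1*(-226) = -136 + 226 = 90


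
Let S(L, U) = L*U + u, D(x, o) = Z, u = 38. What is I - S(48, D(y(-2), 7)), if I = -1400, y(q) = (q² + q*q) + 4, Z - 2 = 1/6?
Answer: -1542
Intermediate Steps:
Z = 13/6 (Z = 2 + 1/6 = 2 + ⅙ = 13/6 ≈ 2.1667)
y(q) = 4 + 2*q² (y(q) = (q² + q²) + 4 = 2*q² + 4 = 4 + 2*q²)
D(x, o) = 13/6
S(L, U) = 38 + L*U (S(L, U) = L*U + 38 = 38 + L*U)
I - S(48, D(y(-2), 7)) = -1400 - (38 + 48*(13/6)) = -1400 - (38 + 104) = -1400 - 1*142 = -1400 - 142 = -1542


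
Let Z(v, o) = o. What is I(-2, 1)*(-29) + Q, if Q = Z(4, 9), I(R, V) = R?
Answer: 67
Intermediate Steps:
Q = 9
I(-2, 1)*(-29) + Q = -2*(-29) + 9 = 58 + 9 = 67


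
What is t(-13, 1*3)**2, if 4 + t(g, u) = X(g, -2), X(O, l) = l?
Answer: 36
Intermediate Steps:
t(g, u) = -6 (t(g, u) = -4 - 2 = -6)
t(-13, 1*3)**2 = (-6)**2 = 36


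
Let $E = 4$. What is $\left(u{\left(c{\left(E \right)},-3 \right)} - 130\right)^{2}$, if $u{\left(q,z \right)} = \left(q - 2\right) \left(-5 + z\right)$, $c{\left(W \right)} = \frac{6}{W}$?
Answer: $15876$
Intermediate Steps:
$u{\left(q,z \right)} = \left(-5 + z\right) \left(-2 + q\right)$ ($u{\left(q,z \right)} = \left(-2 + q\right) \left(-5 + z\right) = \left(-5 + z\right) \left(-2 + q\right)$)
$\left(u{\left(c{\left(E \right)},-3 \right)} - 130\right)^{2} = \left(\left(10 - 5 \cdot \frac{6}{4} - -6 + \frac{6}{4} \left(-3\right)\right) - 130\right)^{2} = \left(\left(10 - 5 \cdot 6 \cdot \frac{1}{4} + 6 + 6 \cdot \frac{1}{4} \left(-3\right)\right) - 130\right)^{2} = \left(\left(10 - \frac{15}{2} + 6 + \frac{3}{2} \left(-3\right)\right) - 130\right)^{2} = \left(\left(10 - \frac{15}{2} + 6 - \frac{9}{2}\right) - 130\right)^{2} = \left(4 - 130\right)^{2} = \left(-126\right)^{2} = 15876$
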